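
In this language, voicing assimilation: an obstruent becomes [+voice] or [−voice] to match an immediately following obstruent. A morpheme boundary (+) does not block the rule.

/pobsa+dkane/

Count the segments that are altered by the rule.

/b/ before /s/ (voiceless) → [p]
/d/ before /k/ (voiceless) → [t]
2 segments change.

2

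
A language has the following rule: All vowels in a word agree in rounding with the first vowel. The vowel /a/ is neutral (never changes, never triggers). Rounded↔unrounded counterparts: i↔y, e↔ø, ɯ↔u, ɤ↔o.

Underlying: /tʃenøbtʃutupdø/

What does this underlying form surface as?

[tʃenebtʃɯtɯpde]

/ø/ harmonizes with /e/ ([-round]) → [e]
/u/ harmonizes with /e/ ([-round]) → [ɯ]
/u/ harmonizes with /e/ ([-round]) → [ɯ]
/ø/ harmonizes with /e/ ([-round]) → [e]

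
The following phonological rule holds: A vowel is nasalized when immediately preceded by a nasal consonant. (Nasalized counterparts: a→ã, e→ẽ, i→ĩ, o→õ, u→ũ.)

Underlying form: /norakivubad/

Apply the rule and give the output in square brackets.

[nõrakivubad]

/o/ after nasal /n/ → [õ]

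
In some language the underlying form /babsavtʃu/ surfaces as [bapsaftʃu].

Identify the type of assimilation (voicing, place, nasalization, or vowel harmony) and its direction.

/b/→[p] /v/→[f].
Each target copies a feature from the following segment, so the direction is regressive.

voicing assimilation, regressive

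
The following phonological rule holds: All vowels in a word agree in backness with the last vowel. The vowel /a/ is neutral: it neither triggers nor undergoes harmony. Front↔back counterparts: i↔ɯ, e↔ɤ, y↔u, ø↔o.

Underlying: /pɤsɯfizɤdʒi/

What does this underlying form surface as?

/ɤ/ harmonizes with /i/ ([-back]) → [e]
/ɯ/ harmonizes with /i/ ([-back]) → [i]
/ɤ/ harmonizes with /i/ ([-back]) → [e]

[pesifizedʒi]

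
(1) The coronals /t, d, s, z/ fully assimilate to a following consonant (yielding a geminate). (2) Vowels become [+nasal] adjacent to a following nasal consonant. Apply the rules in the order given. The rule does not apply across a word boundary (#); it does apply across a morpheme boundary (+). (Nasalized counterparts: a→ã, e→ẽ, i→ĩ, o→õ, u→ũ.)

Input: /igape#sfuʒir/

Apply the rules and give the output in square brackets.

[igape#ffuʒir]

Rule 1: /s/ before /f/ → [f] (total assimilation)
After rule 1: igape#ffuʒir
Rule 2: no segment meets the rule's conditions; no change.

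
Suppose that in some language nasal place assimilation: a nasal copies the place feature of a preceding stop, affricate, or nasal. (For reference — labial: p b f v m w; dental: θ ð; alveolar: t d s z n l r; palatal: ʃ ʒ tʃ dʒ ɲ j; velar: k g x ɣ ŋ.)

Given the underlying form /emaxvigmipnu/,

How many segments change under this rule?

2

/m/ after /g/ (velar) → [ŋ]
/n/ after /p/ (labial) → [m]
2 segments change.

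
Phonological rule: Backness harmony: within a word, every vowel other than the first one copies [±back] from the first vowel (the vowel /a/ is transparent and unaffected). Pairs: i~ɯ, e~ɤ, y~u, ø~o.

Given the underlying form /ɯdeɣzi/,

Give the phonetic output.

[ɯdɤɣzɯ]

/e/ harmonizes with /ɯ/ ([+back]) → [ɤ]
/i/ harmonizes with /ɯ/ ([+back]) → [ɯ]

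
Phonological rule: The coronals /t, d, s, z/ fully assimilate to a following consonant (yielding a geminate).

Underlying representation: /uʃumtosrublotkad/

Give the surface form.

/s/ before /r/ → [r] (total assimilation)
/t/ before /k/ → [k] (total assimilation)

[uʃumtorrublokkad]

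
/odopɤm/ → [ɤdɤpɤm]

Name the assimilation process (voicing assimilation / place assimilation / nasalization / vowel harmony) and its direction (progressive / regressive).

/o/→[ɤ] /o/→[ɤ].
Vowels agree with the last vowel, so the harmony is regressive.

vowel harmony, regressive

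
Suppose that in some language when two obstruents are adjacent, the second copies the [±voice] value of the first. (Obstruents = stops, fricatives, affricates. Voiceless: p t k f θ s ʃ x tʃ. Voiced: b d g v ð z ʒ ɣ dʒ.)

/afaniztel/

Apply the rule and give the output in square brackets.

[afanizdel]

/t/ after /z/ (voiced) → [d]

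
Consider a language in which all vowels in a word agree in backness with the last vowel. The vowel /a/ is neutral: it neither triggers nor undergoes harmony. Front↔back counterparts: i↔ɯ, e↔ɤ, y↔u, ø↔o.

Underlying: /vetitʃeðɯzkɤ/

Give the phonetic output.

/e/ harmonizes with /ɤ/ ([+back]) → [ɤ]
/i/ harmonizes with /ɤ/ ([+back]) → [ɯ]
/e/ harmonizes with /ɤ/ ([+back]) → [ɤ]

[vɤtɯtʃɤðɯzkɤ]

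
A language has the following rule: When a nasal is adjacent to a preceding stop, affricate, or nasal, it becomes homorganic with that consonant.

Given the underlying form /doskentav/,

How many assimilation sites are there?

0

No segment meets the rule's conditions.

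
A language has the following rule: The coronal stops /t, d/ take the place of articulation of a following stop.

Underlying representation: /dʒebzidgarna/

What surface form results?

/d/ before /g/ (velar) → [g]

[dʒebziggarna]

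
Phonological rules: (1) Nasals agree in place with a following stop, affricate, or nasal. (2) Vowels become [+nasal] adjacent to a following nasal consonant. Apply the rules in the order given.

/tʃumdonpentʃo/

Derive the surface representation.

Rule 1: /m/ before /d/ (alveolar) → [n]
Rule 1: /n/ before /p/ (labial) → [m]
Rule 1: /n/ before /tʃ/ (palatal) → [ɲ]
After rule 1: tʃundompeɲtʃo
Rule 2: /u/ before nasal /n/ → [ũ]
Rule 2: /o/ before nasal /m/ → [õ]
Rule 2: /e/ before nasal /ɲ/ → [ẽ]

[tʃũndõmpẽɲtʃo]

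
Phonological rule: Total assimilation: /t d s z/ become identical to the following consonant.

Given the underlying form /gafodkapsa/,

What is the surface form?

/d/ before /k/ → [k] (total assimilation)

[gafokkapsa]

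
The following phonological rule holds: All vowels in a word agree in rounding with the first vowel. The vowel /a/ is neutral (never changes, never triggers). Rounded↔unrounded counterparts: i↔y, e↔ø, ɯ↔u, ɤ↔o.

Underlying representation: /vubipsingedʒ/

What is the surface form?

[vubypsyngødʒ]

/i/ harmonizes with /u/ ([+round]) → [y]
/i/ harmonizes with /u/ ([+round]) → [y]
/e/ harmonizes with /u/ ([+round]) → [ø]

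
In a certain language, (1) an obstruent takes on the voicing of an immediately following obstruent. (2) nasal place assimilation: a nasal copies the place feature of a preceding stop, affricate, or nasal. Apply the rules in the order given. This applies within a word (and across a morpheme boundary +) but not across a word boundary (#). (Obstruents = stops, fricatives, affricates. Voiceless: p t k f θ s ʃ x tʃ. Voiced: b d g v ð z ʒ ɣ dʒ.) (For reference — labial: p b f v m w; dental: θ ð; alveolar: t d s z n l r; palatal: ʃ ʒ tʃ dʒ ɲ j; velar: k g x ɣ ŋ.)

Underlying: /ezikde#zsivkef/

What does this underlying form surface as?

Rule 1: /k/ before /d/ (voiced) → [g]
Rule 1: /z/ before /s/ (voiceless) → [s]
Rule 1: /v/ before /k/ (voiceless) → [f]
After rule 1: ezigde#ssifkef
Rule 2: no segment meets the rule's conditions; no change.

[ezigde#ssifkef]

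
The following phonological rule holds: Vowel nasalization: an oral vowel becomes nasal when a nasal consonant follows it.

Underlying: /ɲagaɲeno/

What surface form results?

/a/ before nasal /ɲ/ → [ã]
/e/ before nasal /n/ → [ẽ]

[ɲagãɲẽno]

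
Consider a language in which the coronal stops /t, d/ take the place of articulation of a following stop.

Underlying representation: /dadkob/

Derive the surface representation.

/d/ before /k/ (velar) → [g]

[dagkob]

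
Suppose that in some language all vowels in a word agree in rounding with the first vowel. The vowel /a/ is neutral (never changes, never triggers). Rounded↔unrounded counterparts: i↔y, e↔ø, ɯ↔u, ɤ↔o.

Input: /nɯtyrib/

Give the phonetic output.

[nɯtirib]

/y/ harmonizes with /ɯ/ ([-round]) → [i]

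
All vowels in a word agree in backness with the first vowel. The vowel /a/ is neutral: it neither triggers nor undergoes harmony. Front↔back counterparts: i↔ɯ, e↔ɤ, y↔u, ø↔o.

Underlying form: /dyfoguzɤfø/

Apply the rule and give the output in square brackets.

[dyføgyzefø]

/o/ harmonizes with /y/ ([-back]) → [ø]
/u/ harmonizes with /y/ ([-back]) → [y]
/ɤ/ harmonizes with /y/ ([-back]) → [e]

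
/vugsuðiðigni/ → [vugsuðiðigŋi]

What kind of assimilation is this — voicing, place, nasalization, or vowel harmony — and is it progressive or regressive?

/n/→[ŋ].
Each target copies a feature from the preceding segment, so the direction is progressive.

place assimilation, progressive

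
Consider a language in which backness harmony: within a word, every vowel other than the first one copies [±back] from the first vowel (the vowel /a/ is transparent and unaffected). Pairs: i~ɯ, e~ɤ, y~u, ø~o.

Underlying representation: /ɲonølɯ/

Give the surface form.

[ɲonolɯ]

/ø/ harmonizes with /o/ ([+back]) → [o]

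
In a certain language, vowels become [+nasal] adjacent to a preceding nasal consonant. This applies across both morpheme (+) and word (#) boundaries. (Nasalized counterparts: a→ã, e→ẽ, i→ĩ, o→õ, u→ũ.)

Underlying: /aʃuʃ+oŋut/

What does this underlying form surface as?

[aʃuʃ+oŋũt]

/u/ after nasal /ŋ/ → [ũ]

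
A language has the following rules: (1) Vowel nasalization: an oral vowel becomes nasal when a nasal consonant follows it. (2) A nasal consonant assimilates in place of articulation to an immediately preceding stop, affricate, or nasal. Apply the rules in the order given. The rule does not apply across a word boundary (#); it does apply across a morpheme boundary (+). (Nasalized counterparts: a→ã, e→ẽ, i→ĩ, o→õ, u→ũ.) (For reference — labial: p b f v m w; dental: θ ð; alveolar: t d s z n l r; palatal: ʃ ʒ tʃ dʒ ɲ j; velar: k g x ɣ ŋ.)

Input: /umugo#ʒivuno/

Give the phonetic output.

Rule 1: /u/ before nasal /m/ → [ũ]
Rule 1: /u/ before nasal /n/ → [ũ]
After rule 1: ũmugo#ʒivũno
Rule 2: no segment meets the rule's conditions; no change.

[ũmugo#ʒivũno]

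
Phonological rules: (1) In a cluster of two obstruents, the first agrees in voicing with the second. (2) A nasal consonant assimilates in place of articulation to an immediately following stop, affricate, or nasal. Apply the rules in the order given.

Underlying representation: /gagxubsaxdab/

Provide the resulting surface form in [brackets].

Rule 1: /g/ before /x/ (voiceless) → [k]
Rule 1: /b/ before /s/ (voiceless) → [p]
Rule 1: /x/ before /d/ (voiced) → [ɣ]
After rule 1: gakxupsaɣdab
Rule 2: no segment meets the rule's conditions; no change.

[gakxupsaɣdab]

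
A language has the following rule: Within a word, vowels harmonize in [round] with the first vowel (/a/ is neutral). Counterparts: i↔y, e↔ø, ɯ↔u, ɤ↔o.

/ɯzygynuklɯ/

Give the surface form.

/y/ harmonizes with /ɯ/ ([-round]) → [i]
/y/ harmonizes with /ɯ/ ([-round]) → [i]
/u/ harmonizes with /ɯ/ ([-round]) → [ɯ]

[ɯziginɯklɯ]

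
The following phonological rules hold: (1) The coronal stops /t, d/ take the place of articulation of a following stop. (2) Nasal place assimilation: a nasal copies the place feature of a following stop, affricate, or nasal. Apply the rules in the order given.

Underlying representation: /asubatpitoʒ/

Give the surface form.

[asubappitoʒ]

Rule 1: /t/ before /p/ (labial) → [p]
After rule 1: asubappitoʒ
Rule 2: no segment meets the rule's conditions; no change.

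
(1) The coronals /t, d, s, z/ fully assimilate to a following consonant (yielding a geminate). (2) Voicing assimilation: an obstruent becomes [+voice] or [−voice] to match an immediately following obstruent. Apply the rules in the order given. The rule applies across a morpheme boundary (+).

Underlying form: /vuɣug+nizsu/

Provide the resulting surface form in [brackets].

Rule 1: /z/ before /s/ → [s] (total assimilation)
After rule 1: vuɣug+nissu
Rule 2: no segment meets the rule's conditions; no change.

[vuɣug+nissu]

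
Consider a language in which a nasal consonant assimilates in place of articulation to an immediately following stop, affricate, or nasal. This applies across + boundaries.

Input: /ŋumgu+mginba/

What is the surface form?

[ŋuŋgu+ŋgimba]

/m/ before /g/ (velar) → [ŋ]
/m/ before /g/ (velar) → [ŋ]
/n/ before /b/ (labial) → [m]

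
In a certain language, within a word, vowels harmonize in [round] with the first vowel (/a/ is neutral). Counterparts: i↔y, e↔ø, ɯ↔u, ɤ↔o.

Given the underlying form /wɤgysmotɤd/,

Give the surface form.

/y/ harmonizes with /ɤ/ ([-round]) → [i]
/o/ harmonizes with /ɤ/ ([-round]) → [ɤ]

[wɤgismɤtɤd]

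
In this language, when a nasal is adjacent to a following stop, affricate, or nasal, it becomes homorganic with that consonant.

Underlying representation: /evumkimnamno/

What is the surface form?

/m/ before /k/ (velar) → [ŋ]
/m/ before /n/ (alveolar) → [n]
/m/ before /n/ (alveolar) → [n]

[evuŋkinnanno]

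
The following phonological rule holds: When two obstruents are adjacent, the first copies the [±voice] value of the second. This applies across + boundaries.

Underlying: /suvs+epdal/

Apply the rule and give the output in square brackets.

[sufs+ebdal]

/v/ before /s/ (voiceless) → [f]
/p/ before /d/ (voiced) → [b]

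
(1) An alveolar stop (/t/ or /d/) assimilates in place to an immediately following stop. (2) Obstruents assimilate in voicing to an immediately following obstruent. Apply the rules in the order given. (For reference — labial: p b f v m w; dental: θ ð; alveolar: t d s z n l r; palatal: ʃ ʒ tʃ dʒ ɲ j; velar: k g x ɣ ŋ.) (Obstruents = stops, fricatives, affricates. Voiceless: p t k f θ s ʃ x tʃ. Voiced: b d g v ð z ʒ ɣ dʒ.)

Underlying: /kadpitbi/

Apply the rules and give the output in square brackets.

[kappibbi]

Rule 1: /d/ before /p/ (labial) → [b]
Rule 1: /t/ before /b/ (labial) → [p]
After rule 1: kabpipbi
Rule 2: /b/ before /p/ (voiceless) → [p]
Rule 2: /p/ before /b/ (voiced) → [b]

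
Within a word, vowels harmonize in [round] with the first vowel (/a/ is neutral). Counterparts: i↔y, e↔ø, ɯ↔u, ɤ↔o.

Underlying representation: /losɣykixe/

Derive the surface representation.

[losɣykyxø]

/i/ harmonizes with /o/ ([+round]) → [y]
/e/ harmonizes with /o/ ([+round]) → [ø]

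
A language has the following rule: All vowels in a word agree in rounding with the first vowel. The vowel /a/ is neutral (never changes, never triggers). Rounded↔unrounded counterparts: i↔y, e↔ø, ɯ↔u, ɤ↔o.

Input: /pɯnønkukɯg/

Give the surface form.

/ø/ harmonizes with /ɯ/ ([-round]) → [e]
/u/ harmonizes with /ɯ/ ([-round]) → [ɯ]

[pɯnenkɯkɯg]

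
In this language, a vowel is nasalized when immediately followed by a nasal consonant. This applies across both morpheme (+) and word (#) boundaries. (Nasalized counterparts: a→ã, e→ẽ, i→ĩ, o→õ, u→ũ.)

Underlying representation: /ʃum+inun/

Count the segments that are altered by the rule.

/u/ before nasal /m/ → [ũ]
/i/ before nasal /n/ → [ĩ]
/u/ before nasal /n/ → [ũ]
3 segments change.

3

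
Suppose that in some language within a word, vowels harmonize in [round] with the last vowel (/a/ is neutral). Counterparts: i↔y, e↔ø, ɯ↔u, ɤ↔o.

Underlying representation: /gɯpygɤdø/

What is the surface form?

/ɯ/ harmonizes with /ø/ ([+round]) → [u]
/ɤ/ harmonizes with /ø/ ([+round]) → [o]

[gupygodø]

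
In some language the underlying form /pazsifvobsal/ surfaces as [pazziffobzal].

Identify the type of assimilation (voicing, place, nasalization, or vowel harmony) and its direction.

/s/→[z] /v/→[f] /s/→[z].
Each target copies a feature from the preceding segment, so the direction is progressive.

voicing assimilation, progressive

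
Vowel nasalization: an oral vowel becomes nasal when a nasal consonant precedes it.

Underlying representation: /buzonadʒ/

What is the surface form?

[buzonãdʒ]

/a/ after nasal /n/ → [ã]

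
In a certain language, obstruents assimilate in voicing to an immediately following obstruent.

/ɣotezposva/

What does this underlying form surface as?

/z/ before /p/ (voiceless) → [s]
/s/ before /v/ (voiced) → [z]

[ɣotespozva]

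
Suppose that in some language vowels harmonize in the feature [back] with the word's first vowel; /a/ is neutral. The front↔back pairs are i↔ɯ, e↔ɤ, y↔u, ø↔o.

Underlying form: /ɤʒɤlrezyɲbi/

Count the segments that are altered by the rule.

/e/ harmonizes with /ɤ/ ([+back]) → [ɤ]
/y/ harmonizes with /ɤ/ ([+back]) → [u]
/i/ harmonizes with /ɤ/ ([+back]) → [ɯ]
3 segments change.

3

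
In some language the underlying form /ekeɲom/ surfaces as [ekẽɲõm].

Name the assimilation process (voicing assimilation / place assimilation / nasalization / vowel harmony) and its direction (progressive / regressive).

/e/→[ẽ] /o/→[õ].
Each target copies a feature from the following segment, so the direction is regressive.

nasalization, regressive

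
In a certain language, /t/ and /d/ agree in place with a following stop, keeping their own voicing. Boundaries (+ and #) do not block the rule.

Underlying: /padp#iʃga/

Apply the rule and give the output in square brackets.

/d/ before /p/ (labial) → [b]

[pabp#iʃga]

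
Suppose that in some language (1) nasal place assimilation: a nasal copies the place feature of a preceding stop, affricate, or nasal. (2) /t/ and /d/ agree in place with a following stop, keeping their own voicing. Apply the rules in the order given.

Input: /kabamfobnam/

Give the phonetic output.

Rule 1: /n/ after /b/ (labial) → [m]
After rule 1: kabamfobmam
Rule 2: no segment meets the rule's conditions; no change.

[kabamfobmam]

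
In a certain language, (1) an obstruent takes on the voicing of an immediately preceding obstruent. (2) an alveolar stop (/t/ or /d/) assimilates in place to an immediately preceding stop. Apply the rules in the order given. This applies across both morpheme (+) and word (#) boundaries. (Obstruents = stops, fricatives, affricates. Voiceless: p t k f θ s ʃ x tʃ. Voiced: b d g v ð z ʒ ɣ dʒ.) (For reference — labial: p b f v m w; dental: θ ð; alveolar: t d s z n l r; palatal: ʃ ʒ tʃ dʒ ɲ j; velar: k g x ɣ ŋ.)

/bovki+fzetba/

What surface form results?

Rule 1: /k/ after /v/ (voiced) → [g]
Rule 1: /z/ after /f/ (voiceless) → [s]
Rule 1: /b/ after /t/ (voiceless) → [p]
After rule 1: bovgi+fsetpa
Rule 2: no segment meets the rule's conditions; no change.

[bovgi+fsetpa]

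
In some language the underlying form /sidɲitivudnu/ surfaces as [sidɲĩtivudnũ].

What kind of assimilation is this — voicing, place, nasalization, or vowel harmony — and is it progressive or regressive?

nasalization, progressive

/i/→[ĩ] /u/→[ũ].
Each target copies a feature from the preceding segment, so the direction is progressive.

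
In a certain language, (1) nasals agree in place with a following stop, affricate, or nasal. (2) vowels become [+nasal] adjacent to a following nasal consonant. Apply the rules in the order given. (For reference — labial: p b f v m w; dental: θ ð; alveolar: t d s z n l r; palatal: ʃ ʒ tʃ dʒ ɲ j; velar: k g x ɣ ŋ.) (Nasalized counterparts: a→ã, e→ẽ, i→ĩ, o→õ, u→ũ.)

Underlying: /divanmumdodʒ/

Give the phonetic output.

[divãmmũndodʒ]

Rule 1: /n/ before /m/ (labial) → [m]
Rule 1: /m/ before /d/ (alveolar) → [n]
After rule 1: divammundodʒ
Rule 2: /a/ before nasal /m/ → [ã]
Rule 2: /u/ before nasal /n/ → [ũ]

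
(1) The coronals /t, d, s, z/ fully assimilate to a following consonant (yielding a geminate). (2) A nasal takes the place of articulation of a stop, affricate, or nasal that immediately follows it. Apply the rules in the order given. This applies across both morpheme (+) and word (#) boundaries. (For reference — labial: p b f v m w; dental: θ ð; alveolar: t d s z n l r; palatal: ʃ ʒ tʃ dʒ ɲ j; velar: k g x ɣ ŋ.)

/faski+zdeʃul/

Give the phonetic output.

Rule 1: /s/ before /k/ → [k] (total assimilation)
Rule 1: /z/ before /d/ → [d] (total assimilation)
After rule 1: fakki+ddeʃul
Rule 2: no segment meets the rule's conditions; no change.

[fakki+ddeʃul]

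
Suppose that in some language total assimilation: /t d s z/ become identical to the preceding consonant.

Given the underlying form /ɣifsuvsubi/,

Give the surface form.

[ɣiffuvvubi]

/s/ after /f/ → [f] (total assimilation)
/s/ after /v/ → [v] (total assimilation)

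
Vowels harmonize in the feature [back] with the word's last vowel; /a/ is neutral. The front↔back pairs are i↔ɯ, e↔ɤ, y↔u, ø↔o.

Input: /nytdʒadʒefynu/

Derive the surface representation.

[nutdʒadʒɤfunu]

/y/ harmonizes with /u/ ([+back]) → [u]
/e/ harmonizes with /u/ ([+back]) → [ɤ]
/y/ harmonizes with /u/ ([+back]) → [u]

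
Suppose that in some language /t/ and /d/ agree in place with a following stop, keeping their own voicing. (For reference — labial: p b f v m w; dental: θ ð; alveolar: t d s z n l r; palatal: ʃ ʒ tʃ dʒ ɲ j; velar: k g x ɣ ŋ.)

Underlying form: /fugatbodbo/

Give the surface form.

[fugapbobbo]

/t/ before /b/ (labial) → [p]
/d/ before /b/ (labial) → [b]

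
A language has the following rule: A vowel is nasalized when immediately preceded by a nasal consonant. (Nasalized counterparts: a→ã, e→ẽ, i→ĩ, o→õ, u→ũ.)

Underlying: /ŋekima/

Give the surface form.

/e/ after nasal /ŋ/ → [ẽ]
/a/ after nasal /m/ → [ã]

[ŋẽkimã]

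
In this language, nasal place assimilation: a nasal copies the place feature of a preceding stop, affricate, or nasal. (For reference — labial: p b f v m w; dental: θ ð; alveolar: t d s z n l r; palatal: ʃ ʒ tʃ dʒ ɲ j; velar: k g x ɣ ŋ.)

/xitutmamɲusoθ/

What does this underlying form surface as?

[xitutnammusoθ]

/m/ after /t/ (alveolar) → [n]
/ɲ/ after /m/ (labial) → [m]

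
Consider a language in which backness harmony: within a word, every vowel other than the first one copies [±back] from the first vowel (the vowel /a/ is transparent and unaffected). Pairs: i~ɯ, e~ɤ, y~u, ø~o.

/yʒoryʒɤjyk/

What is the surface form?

/o/ harmonizes with /y/ ([-back]) → [ø]
/ɤ/ harmonizes with /y/ ([-back]) → [e]

[yʒøryʒejyk]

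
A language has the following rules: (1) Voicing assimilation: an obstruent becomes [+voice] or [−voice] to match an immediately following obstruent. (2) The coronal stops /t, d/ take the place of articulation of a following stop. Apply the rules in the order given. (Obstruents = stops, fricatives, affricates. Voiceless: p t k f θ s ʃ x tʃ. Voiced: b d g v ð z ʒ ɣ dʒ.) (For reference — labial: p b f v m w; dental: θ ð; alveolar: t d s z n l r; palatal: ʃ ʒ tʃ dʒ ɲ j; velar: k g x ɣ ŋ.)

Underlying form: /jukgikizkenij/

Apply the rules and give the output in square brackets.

[juggikiskenij]

Rule 1: /k/ before /g/ (voiced) → [g]
Rule 1: /z/ before /k/ (voiceless) → [s]
After rule 1: juggikiskenij
Rule 2: no segment meets the rule's conditions; no change.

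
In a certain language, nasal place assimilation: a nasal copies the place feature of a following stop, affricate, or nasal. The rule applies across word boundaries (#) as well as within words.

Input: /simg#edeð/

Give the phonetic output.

[siŋg#edeð]

/m/ before /g/ (velar) → [ŋ]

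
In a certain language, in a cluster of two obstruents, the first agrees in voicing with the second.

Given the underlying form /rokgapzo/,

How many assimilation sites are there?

2

/k/ before /g/ (voiced) → [g]
/p/ before /z/ (voiced) → [b]
2 segments change.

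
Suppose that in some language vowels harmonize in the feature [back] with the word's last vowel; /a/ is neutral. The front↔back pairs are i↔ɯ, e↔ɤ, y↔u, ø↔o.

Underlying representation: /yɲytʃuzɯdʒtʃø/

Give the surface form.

/u/ harmonizes with /ø/ ([-back]) → [y]
/ɯ/ harmonizes with /ø/ ([-back]) → [i]

[yɲytʃyzidʒtʃø]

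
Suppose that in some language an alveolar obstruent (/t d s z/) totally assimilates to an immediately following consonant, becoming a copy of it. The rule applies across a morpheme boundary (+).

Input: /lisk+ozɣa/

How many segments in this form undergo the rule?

2

/s/ before /k/ → [k] (total assimilation)
/z/ before /ɣ/ → [ɣ] (total assimilation)
2 segments change.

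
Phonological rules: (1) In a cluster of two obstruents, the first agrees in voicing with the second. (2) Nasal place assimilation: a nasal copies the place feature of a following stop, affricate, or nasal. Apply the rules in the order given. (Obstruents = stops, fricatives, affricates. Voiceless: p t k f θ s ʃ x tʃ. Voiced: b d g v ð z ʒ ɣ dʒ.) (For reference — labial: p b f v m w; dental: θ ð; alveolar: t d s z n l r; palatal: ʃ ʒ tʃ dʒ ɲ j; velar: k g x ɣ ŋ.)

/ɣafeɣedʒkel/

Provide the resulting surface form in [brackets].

[ɣafeɣetʃkel]

Rule 1: /dʒ/ before /k/ (voiceless) → [tʃ]
After rule 1: ɣafeɣetʃkel
Rule 2: no segment meets the rule's conditions; no change.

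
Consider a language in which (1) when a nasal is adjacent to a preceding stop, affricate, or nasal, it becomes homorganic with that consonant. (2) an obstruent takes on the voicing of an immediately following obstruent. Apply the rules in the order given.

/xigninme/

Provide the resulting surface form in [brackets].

[xigŋinne]

Rule 1: /n/ after /g/ (velar) → [ŋ]
Rule 1: /m/ after /n/ (alveolar) → [n]
After rule 1: xigŋinne
Rule 2: no segment meets the rule's conditions; no change.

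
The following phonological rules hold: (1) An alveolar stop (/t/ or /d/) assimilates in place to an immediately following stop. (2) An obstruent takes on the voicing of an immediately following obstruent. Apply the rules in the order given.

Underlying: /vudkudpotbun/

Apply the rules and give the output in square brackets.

Rule 1: /d/ before /k/ (velar) → [g]
Rule 1: /d/ before /p/ (labial) → [b]
Rule 1: /t/ before /b/ (labial) → [p]
After rule 1: vugkubpopbun
Rule 2: /g/ before /k/ (voiceless) → [k]
Rule 2: /b/ before /p/ (voiceless) → [p]
Rule 2: /p/ before /b/ (voiced) → [b]

[vukkuppobbun]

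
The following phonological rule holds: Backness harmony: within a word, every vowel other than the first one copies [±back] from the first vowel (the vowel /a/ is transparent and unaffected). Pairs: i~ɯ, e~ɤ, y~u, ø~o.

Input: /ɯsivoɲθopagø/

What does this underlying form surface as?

/i/ harmonizes with /ɯ/ ([+back]) → [ɯ]
/ø/ harmonizes with /ɯ/ ([+back]) → [o]

[ɯsɯvoɲθopago]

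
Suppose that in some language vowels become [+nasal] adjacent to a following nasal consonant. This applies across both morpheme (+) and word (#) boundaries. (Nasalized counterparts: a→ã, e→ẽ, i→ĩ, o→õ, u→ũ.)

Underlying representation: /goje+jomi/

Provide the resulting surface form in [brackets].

[goje+jõmi]

/o/ before nasal /m/ → [õ]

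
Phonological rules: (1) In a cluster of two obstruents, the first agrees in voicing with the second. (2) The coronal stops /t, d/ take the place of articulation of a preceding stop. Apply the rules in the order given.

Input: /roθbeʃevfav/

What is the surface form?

Rule 1: /θ/ before /b/ (voiced) → [ð]
Rule 1: /v/ before /f/ (voiceless) → [f]
After rule 1: roðbeʃeffav
Rule 2: no segment meets the rule's conditions; no change.

[roðbeʃeffav]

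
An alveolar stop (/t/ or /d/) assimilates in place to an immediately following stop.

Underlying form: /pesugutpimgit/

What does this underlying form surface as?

/t/ before /p/ (labial) → [p]

[pesuguppimgit]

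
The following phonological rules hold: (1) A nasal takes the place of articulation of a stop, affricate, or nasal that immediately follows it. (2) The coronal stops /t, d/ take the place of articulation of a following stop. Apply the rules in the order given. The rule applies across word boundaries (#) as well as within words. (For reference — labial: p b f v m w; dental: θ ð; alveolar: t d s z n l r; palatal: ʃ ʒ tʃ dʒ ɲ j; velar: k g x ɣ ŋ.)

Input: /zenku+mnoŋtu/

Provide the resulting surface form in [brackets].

Rule 1: /n/ before /k/ (velar) → [ŋ]
Rule 1: /m/ before /n/ (alveolar) → [n]
Rule 1: /ŋ/ before /t/ (alveolar) → [n]
After rule 1: zeŋku+nnontu
Rule 2: no segment meets the rule's conditions; no change.

[zeŋku+nnontu]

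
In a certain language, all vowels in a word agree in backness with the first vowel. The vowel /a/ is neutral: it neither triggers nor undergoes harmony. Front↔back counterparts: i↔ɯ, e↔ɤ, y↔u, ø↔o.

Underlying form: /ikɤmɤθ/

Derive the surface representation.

/ɤ/ harmonizes with /i/ ([-back]) → [e]
/ɤ/ harmonizes with /i/ ([-back]) → [e]

[ikemeθ]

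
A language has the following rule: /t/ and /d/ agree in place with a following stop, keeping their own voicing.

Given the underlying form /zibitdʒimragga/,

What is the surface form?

no segment meets the rule's conditions; no change.

[zibitdʒimragga]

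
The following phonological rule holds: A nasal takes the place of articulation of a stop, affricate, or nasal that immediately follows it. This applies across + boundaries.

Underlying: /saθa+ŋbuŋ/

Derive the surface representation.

[saθa+mbuŋ]

/ŋ/ before /b/ (labial) → [m]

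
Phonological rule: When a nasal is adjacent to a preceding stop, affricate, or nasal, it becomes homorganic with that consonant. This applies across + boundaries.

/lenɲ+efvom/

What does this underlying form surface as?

/ɲ/ after /n/ (alveolar) → [n]

[lenn+efvom]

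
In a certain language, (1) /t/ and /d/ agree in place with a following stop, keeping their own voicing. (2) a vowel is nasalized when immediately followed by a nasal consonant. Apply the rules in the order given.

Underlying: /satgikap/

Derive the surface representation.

[sakgikap]

Rule 1: /t/ before /g/ (velar) → [k]
After rule 1: sakgikap
Rule 2: no segment meets the rule's conditions; no change.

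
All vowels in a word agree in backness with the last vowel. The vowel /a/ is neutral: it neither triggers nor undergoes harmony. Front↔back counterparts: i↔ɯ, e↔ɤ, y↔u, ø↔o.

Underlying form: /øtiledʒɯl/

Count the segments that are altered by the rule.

3

/ø/ harmonizes with /ɯ/ ([+back]) → [o]
/i/ harmonizes with /ɯ/ ([+back]) → [ɯ]
/e/ harmonizes with /ɯ/ ([+back]) → [ɤ]
3 segments change.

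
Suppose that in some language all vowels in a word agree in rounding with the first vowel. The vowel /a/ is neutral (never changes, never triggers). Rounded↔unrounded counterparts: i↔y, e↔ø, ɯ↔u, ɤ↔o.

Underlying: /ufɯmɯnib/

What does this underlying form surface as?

/ɯ/ harmonizes with /u/ ([+round]) → [u]
/ɯ/ harmonizes with /u/ ([+round]) → [u]
/i/ harmonizes with /u/ ([+round]) → [y]

[ufumunyb]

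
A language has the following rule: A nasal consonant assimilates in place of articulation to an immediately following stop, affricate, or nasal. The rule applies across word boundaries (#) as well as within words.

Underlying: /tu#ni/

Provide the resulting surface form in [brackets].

no segment meets the rule's conditions; no change.

[tu#ni]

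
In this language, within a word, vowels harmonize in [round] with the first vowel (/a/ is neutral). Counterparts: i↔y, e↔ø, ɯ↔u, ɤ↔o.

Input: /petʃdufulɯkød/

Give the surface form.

/u/ harmonizes with /e/ ([-round]) → [ɯ]
/u/ harmonizes with /e/ ([-round]) → [ɯ]
/ø/ harmonizes with /e/ ([-round]) → [e]

[petʃdɯfɯlɯked]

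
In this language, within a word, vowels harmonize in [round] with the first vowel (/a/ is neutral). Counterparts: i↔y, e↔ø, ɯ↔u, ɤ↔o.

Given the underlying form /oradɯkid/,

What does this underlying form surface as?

/ɯ/ harmonizes with /o/ ([+round]) → [u]
/i/ harmonizes with /o/ ([+round]) → [y]

[oradukyd]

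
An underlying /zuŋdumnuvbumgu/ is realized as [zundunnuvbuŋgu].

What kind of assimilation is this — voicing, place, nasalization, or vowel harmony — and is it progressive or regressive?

/ŋ/→[n] /m/→[n] /m/→[ŋ].
Each target copies a feature from the following segment, so the direction is regressive.

place assimilation, regressive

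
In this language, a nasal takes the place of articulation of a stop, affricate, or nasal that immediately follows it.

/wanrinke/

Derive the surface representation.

[wanriŋke]

/n/ before /k/ (velar) → [ŋ]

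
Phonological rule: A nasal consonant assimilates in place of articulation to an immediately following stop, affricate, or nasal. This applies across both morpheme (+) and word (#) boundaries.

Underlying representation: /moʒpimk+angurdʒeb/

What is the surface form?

[moʒpiŋk+aŋgurdʒeb]

/m/ before /k/ (velar) → [ŋ]
/n/ before /g/ (velar) → [ŋ]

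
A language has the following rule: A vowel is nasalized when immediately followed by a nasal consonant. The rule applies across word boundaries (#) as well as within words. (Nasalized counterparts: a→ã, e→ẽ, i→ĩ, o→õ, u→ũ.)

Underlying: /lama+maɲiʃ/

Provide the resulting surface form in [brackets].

/a/ before nasal /m/ → [ã]
/a/ before nasal /m/ → [ã]
/a/ before nasal /ɲ/ → [ã]

[lãmã+mãɲiʃ]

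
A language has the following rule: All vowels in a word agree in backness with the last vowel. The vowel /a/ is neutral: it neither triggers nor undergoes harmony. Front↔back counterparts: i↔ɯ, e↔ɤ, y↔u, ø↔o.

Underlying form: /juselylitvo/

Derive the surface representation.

/e/ harmonizes with /o/ ([+back]) → [ɤ]
/y/ harmonizes with /o/ ([+back]) → [u]
/i/ harmonizes with /o/ ([+back]) → [ɯ]

[jusɤlulɯtvo]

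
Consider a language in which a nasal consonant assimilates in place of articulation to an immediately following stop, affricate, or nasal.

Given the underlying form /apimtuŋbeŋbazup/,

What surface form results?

/m/ before /t/ (alveolar) → [n]
/ŋ/ before /b/ (labial) → [m]
/ŋ/ before /b/ (labial) → [m]

[apintumbembazup]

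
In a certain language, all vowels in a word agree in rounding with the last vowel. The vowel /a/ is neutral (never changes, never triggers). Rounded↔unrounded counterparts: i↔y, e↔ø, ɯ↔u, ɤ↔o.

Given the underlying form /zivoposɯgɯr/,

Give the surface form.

/o/ harmonizes with /ɯ/ ([-round]) → [ɤ]
/o/ harmonizes with /ɯ/ ([-round]) → [ɤ]

[zivɤpɤsɯgɯr]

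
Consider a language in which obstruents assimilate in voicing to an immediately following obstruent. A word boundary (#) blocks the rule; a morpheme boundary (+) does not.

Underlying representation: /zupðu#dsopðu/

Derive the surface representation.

[zubðu#tsobðu]

/p/ before /ð/ (voiced) → [b]
/d/ before /s/ (voiceless) → [t]
/p/ before /ð/ (voiced) → [b]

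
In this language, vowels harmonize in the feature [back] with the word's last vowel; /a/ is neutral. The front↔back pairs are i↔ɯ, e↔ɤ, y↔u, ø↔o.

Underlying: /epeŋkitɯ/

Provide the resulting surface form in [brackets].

/e/ harmonizes with /ɯ/ ([+back]) → [ɤ]
/e/ harmonizes with /ɯ/ ([+back]) → [ɤ]
/i/ harmonizes with /ɯ/ ([+back]) → [ɯ]

[ɤpɤŋkɯtɯ]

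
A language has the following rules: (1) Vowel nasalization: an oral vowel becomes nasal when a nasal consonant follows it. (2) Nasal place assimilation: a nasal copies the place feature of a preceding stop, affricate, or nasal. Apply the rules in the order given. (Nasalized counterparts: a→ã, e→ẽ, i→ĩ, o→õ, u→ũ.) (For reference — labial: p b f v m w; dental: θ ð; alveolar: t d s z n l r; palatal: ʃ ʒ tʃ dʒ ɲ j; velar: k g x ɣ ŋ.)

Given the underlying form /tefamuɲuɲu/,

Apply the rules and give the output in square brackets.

Rule 1: /a/ before nasal /m/ → [ã]
Rule 1: /u/ before nasal /ɲ/ → [ũ]
Rule 1: /u/ before nasal /ɲ/ → [ũ]
After rule 1: tefãmũɲũɲu
Rule 2: no segment meets the rule's conditions; no change.

[tefãmũɲũɲu]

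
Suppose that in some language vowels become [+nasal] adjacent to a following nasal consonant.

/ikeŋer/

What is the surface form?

[ikẽŋer]

/e/ before nasal /ŋ/ → [ẽ]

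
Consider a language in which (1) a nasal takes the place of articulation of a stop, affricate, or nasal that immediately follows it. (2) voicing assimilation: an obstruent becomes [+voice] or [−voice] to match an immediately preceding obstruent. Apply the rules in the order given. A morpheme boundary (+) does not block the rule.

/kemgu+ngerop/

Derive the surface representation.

[keŋgu+ŋgerop]

Rule 1: /m/ before /g/ (velar) → [ŋ]
Rule 1: /n/ before /g/ (velar) → [ŋ]
After rule 1: keŋgu+ŋgerop
Rule 2: no segment meets the rule's conditions; no change.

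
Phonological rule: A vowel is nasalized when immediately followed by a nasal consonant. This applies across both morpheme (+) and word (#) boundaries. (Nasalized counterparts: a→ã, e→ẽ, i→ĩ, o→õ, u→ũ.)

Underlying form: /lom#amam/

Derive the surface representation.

[lõm#ãmãm]

/o/ before nasal /m/ → [õ]
/a/ before nasal /m/ → [ã]
/a/ before nasal /m/ → [ã]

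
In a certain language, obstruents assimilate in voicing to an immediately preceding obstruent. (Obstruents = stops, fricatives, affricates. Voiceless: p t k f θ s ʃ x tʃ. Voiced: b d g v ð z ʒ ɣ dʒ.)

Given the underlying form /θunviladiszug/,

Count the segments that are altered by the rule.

1

/z/ after /s/ (voiceless) → [s]
1 segment changes.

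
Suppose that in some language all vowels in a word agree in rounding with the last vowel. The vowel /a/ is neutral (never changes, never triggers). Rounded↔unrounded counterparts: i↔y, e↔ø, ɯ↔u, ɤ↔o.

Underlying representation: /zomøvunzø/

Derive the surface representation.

[zomøvunzø]

no segment meets the rule's conditions; no change.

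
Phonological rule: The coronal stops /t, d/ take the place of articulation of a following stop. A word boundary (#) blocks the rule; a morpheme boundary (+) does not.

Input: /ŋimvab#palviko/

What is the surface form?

[ŋimvab#palviko]

no segment meets the rule's conditions; no change.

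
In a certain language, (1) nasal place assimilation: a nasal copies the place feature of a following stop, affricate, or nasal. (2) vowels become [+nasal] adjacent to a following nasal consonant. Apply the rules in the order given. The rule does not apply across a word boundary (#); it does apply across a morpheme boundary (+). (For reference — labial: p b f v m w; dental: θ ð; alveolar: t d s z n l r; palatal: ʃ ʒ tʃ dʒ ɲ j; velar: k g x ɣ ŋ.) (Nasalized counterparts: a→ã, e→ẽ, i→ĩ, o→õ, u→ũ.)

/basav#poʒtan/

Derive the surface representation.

[basav#poʒtãn]

Rule 1: no segment meets the rule's conditions; no change.
After rule 1: basav#poʒtan
Rule 2: /a/ before nasal /n/ → [ã]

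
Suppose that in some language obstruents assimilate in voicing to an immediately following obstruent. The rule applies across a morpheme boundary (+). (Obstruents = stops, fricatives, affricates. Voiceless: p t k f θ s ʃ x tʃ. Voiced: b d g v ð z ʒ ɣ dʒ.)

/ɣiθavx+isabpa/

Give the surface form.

/v/ before /x/ (voiceless) → [f]
/b/ before /p/ (voiceless) → [p]

[ɣiθafx+isappa]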